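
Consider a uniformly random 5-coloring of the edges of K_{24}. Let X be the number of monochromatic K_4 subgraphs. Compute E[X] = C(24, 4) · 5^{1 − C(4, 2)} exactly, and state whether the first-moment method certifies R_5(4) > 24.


E[X] = C(24, 4) · 5^{1 − 6} = 10626 · 5^{−5} = 10626/3125.
As a reduced fraction: E[X] = 10626/3125 ≈ 3.400.
Is E[X] < 1? NO.
Since E[X] ≥ 1, the first-moment bound is inconclusive at n = 24; it does NOT by itself certify R_5(4) > 24.

E[X] = 10626/3125 ≈ 3.400; E[X] ≥ 1; first-moment method inconclusive here.


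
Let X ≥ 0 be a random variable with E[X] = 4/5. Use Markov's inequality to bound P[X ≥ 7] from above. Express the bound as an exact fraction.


μ = E[X] = 4/5, a = 7.
Markov: P[X ≥ 7] ≤ μ/a = (4/5)/7 = 4/35.
Numerically: ≈ 0.114286.
(Since a = 7 > μ = 0.800000, the bound 4/35 is < 1 and informative.)

P[X ≥ 7] ≤ 4/35 ≈ 0.114286.


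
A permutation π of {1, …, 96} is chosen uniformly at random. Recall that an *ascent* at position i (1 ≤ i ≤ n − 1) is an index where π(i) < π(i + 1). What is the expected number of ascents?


Write X = Σ X_I over i = 1, …, 95, with X_I the indicator of one ascent.
There are 95 indicators.
For each fixed i, the pair (π(i), π(i+1)) is a uniformly random ordered pair of distinct values from {1, …, 96}; by symmetry P[π(i) < π(i+1)] = 1/2.
By linearity: E[X] = 95 · (1/2) = (96 − 1) · (1/2) = 95/2 ≈ 47.500000.

E[X] = 95/2 = 47.500000.


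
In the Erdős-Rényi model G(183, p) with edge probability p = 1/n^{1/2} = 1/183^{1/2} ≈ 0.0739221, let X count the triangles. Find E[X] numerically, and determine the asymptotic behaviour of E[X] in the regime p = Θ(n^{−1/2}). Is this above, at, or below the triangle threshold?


Number of potential triangles: C(183, 3) = 1004731.
Each occurs with probability p³ ≈ (0.0739221)³ ≈ 4.03946050e-04.
By linearity: E[X] = C(183, 3)·p³ ≈ 1004731 · 4.03946050e-04 ≈ 405.857118.
Since α = 1/2 < 1, p = c/n^{1/2} ≫ 1/n is above the triangle threshold p ~ 1/n. Asymptotically E[X] ~ (c³/6)·n^{3(1−α)} = (1³/6)·n^{1.5} → ∞; triangles are abundant w.h.p.

E[X] ≈ 405.857118; in regime p = Θ(1/n^{1/2}) E[X] diverges (above the triangle threshold p ~ 1/n).


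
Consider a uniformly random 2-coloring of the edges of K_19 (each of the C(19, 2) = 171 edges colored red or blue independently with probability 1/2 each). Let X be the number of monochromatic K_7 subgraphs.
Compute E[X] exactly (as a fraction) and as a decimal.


Let X = Σ_S X_S over the C(19, 7) = 50388 subsets S of size 7, where X_S = 1 if the K_7 on S is monochromatic.
For a fixed S, the K_7 on S has C(7, 2) = 21 edges. P[all 21 edges red] = (1/2)^21, and likewise for blue, so P[monochromatic] = 2·(1/2)^21 = 2^{1 − 21} = 1/1048576.
Summing: E[X] = C(19, 7) · 2^{1 − 21} = 50388 · 1/1048576 = 12597/262144.
Numerically: E[X] ≈ 0.0481.

E[X] = C(19,7)·2^(1−C(7,2)) = 12597/262144 ≈ 0.0481.


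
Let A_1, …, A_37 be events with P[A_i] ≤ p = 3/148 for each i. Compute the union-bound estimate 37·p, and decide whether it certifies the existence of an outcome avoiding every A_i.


Union bound: P[∪_{i=1}^{37} A_i] ≤ Σ_i P[A_i] ≤ 37·p = 37·(3/148) = 3/4.
Numerically: 3/4 ≈ 0.7500000.
Is 3/4 < 1? YES.
Since P[∪ A_i] ≤ 3/4 < 1, the complement has P[∩ A_i^c] ≥ 1 − 3/4 = 1/4 > 0, so some outcome avoids every A_i.

37·p = 3/4 ≈ 0.7500000; existence CERTIFIED by the union bound.


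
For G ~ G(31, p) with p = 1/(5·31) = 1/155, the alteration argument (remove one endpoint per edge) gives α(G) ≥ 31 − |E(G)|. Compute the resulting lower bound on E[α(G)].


E[|E(G)|] = C(31, 2)·p = 465 · (1/155) = 3.
E[α(G)] ≥ n − E[|E(G)|] = 31 − 3 = 28.
Numerically: ≈ 28.000000.
(This is only a lower bound; the true E[α(G)] may be larger.)

E[α(G)] ≥ 28 ≈ 28.000000.


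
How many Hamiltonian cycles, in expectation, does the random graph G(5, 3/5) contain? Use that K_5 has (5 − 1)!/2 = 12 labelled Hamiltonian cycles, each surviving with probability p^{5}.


K_5 has (5 − 1)!/2 = 12 labelled Hamiltonian cycles.
For each such Hamiltonian cycle H, let X_H = 1 if all 5 edges of H are present in G. Then P[X_H = 1] = p^{5} = (3/5)^{5} = 243/3125.
By linearity of expectation: E[X] = Σ_H E[X_H] = 12 · p^{5} = 12 · 243/3125 = 2916/3125.
Numerically: E[X] ≈ 0.93312.

E[X] = 12 · (3/5)^{5} = 2916/3125 ≈ 0.93312.


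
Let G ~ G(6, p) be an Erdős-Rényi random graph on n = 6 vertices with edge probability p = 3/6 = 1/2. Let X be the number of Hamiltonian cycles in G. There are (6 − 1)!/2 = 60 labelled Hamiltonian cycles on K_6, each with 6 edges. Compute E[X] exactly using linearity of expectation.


K_6 has (6 − 1)!/2 = 60 labelled Hamiltonian cycles.
For each such Hamiltonian cycle H, let X_H = 1 if all 6 edges of H are present in G. Then P[X_H = 1] = p^{6} = (1/2)^{6} = 1/64.
By linearity of expectation: E[X] = Σ_H E[X_H] = 60 · p^{6} = 60 · 1/64 = 15/16.
Numerically: E[X] ≈ 0.938.

E[X] = 60 · (1/2)^{6} = 15/16 ≈ 0.938.


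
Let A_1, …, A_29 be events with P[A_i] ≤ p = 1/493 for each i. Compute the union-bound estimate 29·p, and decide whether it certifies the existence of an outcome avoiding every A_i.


Union bound: P[∪_{i=1}^{29} A_i] ≤ Σ_i P[A_i] ≤ 29·p = 29·(1/493) = 1/17.
Numerically: 1/17 ≈ 0.0588.
Is 1/17 < 1? YES.
Since P[∪ A_i] ≤ 1/17 < 1, the complement has P[∩ A_i^c] ≥ 1 − 1/17 = 16/17 > 0, so some outcome avoids every A_i.

29·p = 1/17 ≈ 0.0588; existence CERTIFIED by the union bound.


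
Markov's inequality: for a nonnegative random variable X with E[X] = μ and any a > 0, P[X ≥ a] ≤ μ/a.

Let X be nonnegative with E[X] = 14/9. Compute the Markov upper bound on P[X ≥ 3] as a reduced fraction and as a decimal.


μ = E[X] = 14/9, a = 3.
Markov: P[X ≥ 3] ≤ μ/a = (14/9)/3 = 14/27.
Numerically: ≈ 0.519.
(Since a = 3 > μ = 1.556, the bound 14/27 is < 1 and informative.)

P[X ≥ 3] ≤ 14/27 ≈ 0.519.


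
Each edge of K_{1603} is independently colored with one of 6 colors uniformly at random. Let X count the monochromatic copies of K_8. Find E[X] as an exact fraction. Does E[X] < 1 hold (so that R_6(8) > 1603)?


E[X] = C(1603, 8) · 6^{1 − 28} = 1062551202482611197720 · 6^{−27} = 1062551202482611197720/1023490369077469249536.
As a reduced fraction: E[X] = 14757655590036266635/14215144014964850688 ≈ 1.038.
Is E[X] < 1? NO.
Since E[X] ≥ 1, the first-moment bound is inconclusive at n = 1603; it does NOT by itself certify R_6(8) > 1603.

E[X] = 14757655590036266635/14215144014964850688 ≈ 1.038; E[X] ≥ 1; first-moment method inconclusive here.


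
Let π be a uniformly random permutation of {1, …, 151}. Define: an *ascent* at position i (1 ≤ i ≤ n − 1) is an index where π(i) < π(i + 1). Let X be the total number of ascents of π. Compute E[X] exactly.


Write X = Σ X_I over i = 1, …, 150, with X_I the indicator of one ascent.
There are 150 indicators.
For each fixed i, the pair (π(i), π(i+1)) is a uniformly random ordered pair of distinct values from {1, …, 151}; by symmetry P[π(i) < π(i+1)] = 1/2.
By linearity: E[X] = 150 · (1/2) = (151 − 1) · (1/2) = 75 ≈ 75.0000.

E[X] = 75 = 75.0000.


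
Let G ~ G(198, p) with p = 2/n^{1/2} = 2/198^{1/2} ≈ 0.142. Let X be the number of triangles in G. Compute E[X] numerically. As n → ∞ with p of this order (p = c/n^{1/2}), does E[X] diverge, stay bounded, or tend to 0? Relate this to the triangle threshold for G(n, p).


Number of potential triangles: C(198, 3) = 1274196.
Each occurs with probability p³ ≈ (0.142)³ ≈ 2.87139e-03.
By linearity: E[X] = C(198, 3)·p³ ≈ 1274196 · 2.87139e-03 ≈ 3658.714.
Since α = 1/2 < 1, p = c/n^{1/2} ≫ 1/n is above the triangle threshold p ~ 1/n. Asymptotically E[X] ~ (c³/6)·n^{3(1−α)} = (2³/6)·n^{1.5} → ∞; triangles are abundant w.h.p.

E[X] ≈ 3658.714; in regime p = Θ(1/n^{1/2}) E[X] diverges (above the triangle threshold p ~ 1/n).


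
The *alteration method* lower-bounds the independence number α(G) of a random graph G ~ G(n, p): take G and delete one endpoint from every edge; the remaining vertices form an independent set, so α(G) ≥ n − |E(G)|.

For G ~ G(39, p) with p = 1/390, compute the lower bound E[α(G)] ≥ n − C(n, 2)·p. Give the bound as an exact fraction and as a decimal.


E[|E(G)|] = C(39, 2)·p = 741 · (1/390) = 19/10.
E[α(G)] ≥ n − E[|E(G)|] = 39 − 19/10 = 371/10.
Numerically: ≈ 37.1000.
(This is only a lower bound; the true E[α(G)] may be larger.)

E[α(G)] ≥ 371/10 ≈ 37.1000.


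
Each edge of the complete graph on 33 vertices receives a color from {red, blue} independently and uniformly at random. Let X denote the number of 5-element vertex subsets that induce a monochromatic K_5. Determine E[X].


Let X = Σ_S X_S over the C(33, 5) = 237336 subsets S of size 5, where X_S = 1 if the K_5 on S is monochromatic.
For a fixed S, the K_5 on S has C(5, 2) = 10 edges. P[all 10 edges red] = (1/2)^10, and likewise for blue, so P[monochromatic] = 2·(1/2)^10 = 2^{1 − 10} = 1/512.
By linearity of expectation: E[X] = C(33, 5) · 2^{1 − 10} = 237336 · 1/512 = 29667/64.
Numerically: E[X] ≈ 463.54688.

E[X] = C(33,5)·2^(1−C(5,2)) = 29667/64 ≈ 463.54688.


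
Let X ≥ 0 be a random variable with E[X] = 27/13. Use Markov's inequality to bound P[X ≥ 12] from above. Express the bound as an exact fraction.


μ = E[X] = 27/13, a = 12.
Markov: P[X ≥ 12] ≤ μ/a = (27/13)/12 = 9/52.
Numerically: ≈ 0.1731.
(Since a = 12 > μ = 2.0769, the bound 9/52 is < 1 and informative.)

P[X ≥ 12] ≤ 9/52 ≈ 0.1731.


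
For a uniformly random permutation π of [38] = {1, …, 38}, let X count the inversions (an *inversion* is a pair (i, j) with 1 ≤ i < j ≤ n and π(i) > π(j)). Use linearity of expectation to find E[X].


Write X = Σ X_I over the C(38, 2) = 703 pairs i < j, with X_I the indicator of one inversion.
There are 703 indicators.
For each fixed pair i < j, the values π(i) and π(j) are two distinct elements of {1, …, 38} in uniformly random order; by symmetry P[π(i) > π(j)] = 1/2.
By linearity: E[X] = 703 · (1/2) = C(38, 2) · (1/2) = 703/2 = 703/2 ≈ 351.500.

E[X] = 703/2 = 351.500.


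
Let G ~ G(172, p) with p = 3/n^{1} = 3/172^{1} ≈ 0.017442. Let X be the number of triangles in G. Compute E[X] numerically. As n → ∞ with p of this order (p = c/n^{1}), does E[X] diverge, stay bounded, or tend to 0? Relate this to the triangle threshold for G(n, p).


Number of potential triangles: C(172, 3) = 833340.
Each occurs with probability p³ ≈ (0.017442)³ ≈ 5.3061366e-06.
By linearity: E[X] = C(172, 3)·p³ ≈ 833340 · 5.3061366e-06 ≈ 4.42182.
Here α = 1, so p = 3/n is exactly at the triangle threshold p ~ 1/n. Asymptotically E[X] → c³/6 = 3³/6 = 9/2 ≈ 4.50000, a bounded constant. In this regime the triangle count is asymptotically Poisson(c³/6).

E[X] ≈ 4.42182; in regime p = Θ(1/n^{1}) E[X] stays bounded (at the triangle threshold p ~ 1/n).


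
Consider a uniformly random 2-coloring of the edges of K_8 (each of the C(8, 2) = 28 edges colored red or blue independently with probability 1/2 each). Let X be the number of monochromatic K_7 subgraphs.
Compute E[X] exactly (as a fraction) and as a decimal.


Let X = Σ_S X_S over the C(8, 7) = 8 subsets S of size 7, where X_S = 1 if the K_7 on S is monochromatic.
For a fixed S, the K_7 on S has C(7, 2) = 21 edges. P[all 21 edges red] = (1/2)^21, and likewise for blue, so P[monochromatic] = 2·(1/2)^21 = 2^{1 − 21} = 1/1048576.
By linearity of expectation: E[X] = C(8, 7) · 2^{1 − 21} = 8 · 1/1048576 = 1/131072.
Numerically: E[X] ≈ 0.000008.

E[X] = C(8,7)·2^(1−C(7,2)) = 1/131072 ≈ 0.000008.


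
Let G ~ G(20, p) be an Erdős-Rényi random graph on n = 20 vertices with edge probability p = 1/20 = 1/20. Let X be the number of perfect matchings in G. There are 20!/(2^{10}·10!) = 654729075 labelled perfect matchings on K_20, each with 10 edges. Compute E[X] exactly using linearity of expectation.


K_20 has 20!/(2^{10}·10!) = 654729075 labelled perfect matchings.
For each such perfect matching H, let X_H = 1 if all 10 edges of H are present in G. Then P[X_H = 1] = p^{10} = (1/20)^{10} = 1/10240000000000.
Summing the indicators: E[X] = Σ_H E[X_H] = 654729075 · p^{10} = 654729075 · 1/10240000000000 = 26189163/409600000000.
Numerically: E[X] ≈ 6.39e-05.

E[X] = 654729075 · (1/20)^{10} = 26189163/409600000000 ≈ 6.39e-05.


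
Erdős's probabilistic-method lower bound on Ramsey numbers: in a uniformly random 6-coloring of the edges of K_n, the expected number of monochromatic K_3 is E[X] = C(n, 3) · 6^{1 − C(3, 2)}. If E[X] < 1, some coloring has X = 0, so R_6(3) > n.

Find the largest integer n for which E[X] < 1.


We need C(n, 3) · 6^{1 − 3} < 1, i.e. C(n, 3) < 6^{3 − 1} = 36.
Check values of n near the boundary:
  n = 3: C(3, 3) = 1; 1 < 36? YES
  n = 4: C(4, 3) = 4; 4 < 36? YES
  n = 5: C(5, 3) = 10; 10 < 36? YES
  n = 6: C(6, 3) = 20; 20 < 36? YES
  n = 7: C(7, 3) = 35; 35 < 36? YES
  n = 8: C(8, 3) = 56; 56 < 36? NO
  n = 9: C(9, 3) = 84; 84 < 36? NO
  n = 10: C(10, 3) = 120; 120 < 36? NO
The largest n with C(n, 3) < 36 is n = 7 (where E[X] = 35/36 ≈ 0.97222). Hence R_6(3) > 7, i.e. R_6(3) ≥ 8.

Largest n = 7; hence R_6(3) > 7.


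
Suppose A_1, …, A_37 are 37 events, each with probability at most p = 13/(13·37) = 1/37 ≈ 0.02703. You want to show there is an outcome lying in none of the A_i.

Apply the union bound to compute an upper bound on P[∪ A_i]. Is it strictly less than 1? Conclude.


Union bound: P[∪_{i=1}^{37} A_i] ≤ Σ_i P[A_i] ≤ 37·p = 37·(1/37) = 1.
Numerically: 1 ≈ 1.00000.
Is 1 < 1? NO.
Since the bound 1 is ≥ 1, the union bound is uninformative here; it does NOT by itself certify existence.

37·p = 1 ≈ 1.00000; existence NOT certified by the union bound.


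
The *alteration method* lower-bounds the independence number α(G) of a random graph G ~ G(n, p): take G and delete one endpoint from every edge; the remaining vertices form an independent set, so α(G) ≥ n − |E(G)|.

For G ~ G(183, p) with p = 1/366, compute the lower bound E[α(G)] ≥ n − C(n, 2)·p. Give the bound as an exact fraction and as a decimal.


E[|E(G)|] = C(183, 2)·p = 16653 · (1/366) = 91/2.
E[α(G)] ≥ n − E[|E(G)|] = 183 − 91/2 = 275/2.
Numerically: ≈ 137.50000.
(This is only a lower bound; the true E[α(G)] may be larger.)

E[α(G)] ≥ 275/2 ≈ 137.50000.


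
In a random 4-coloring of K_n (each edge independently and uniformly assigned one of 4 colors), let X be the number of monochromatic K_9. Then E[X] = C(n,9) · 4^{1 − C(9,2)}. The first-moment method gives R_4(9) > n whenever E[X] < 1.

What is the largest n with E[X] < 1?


We need C(n, 9) · 4^{1 − 36} < 1, i.e. C(n, 9) < 4^{36 − 1} = 1180591620717411303424.
Check values of n near the boundary:
  n = 910: C(910, 9) = 1133378248346922788210; 1133378248346922788210 < 1180591620717411303424? YES
  n = 911: C(911, 9) = 1144686900492291197405; 1144686900492291197405 < 1180591620717411303424? YES
  n = 912: C(912, 9) = 1156095740032081475120; 1156095740032081475120 < 1180591620717411303424? YES
  n = 913: C(913, 9) = 1167605542753639808390; 1167605542753639808390 < 1180591620717411303424? YES
  n = 914: C(914, 9) = 1179217089587653905932; 1179217089587653905932 < 1180591620717411303424? YES
  n = 915: C(915, 9) = 1190931166636537885130; 1190931166636537885130 < 1180591620717411303424? NO
  n = 916: C(916, 9) = 1202748565202942340440; 1202748565202942340440 < 1180591620717411303424? NO
The largest n with C(n, 9) < 1180591620717411303424 is n = 914 (where E[X] = 294804272396913476483/295147905179352825856 ≈ 0.9988). Hence R_4(9) > 914, i.e. R_4(9) ≥ 915.

Largest n = 914; hence R_4(9) > 914.


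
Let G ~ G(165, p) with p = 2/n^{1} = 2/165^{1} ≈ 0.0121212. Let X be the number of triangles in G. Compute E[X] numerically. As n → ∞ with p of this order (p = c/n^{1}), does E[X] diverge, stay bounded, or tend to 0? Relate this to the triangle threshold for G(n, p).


Number of potential triangles: C(165, 3) = 735130.
Each occurs with probability p³ ≈ (0.0121212)³ ≈ 1.78089434e-06.
By linearity: E[X] = C(165, 3)·p³ ≈ 735130 · 1.78089434e-06 ≈ 1.309189.
Here α = 1, so p = 2/n is exactly at the triangle threshold p ~ 1/n. Asymptotically E[X] → c³/6 = 2³/6 = 4/3 ≈ 1.333333, a bounded constant. In this regime the triangle count is asymptotically Poisson(c³/6).

E[X] ≈ 1.309189; in regime p = Θ(1/n^{1}) E[X] stays bounded (at the triangle threshold p ~ 1/n).


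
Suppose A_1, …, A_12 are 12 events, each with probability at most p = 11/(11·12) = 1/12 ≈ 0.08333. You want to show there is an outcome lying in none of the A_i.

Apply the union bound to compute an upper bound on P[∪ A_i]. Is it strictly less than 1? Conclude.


Union bound: P[∪_{i=1}^{12} A_i] ≤ Σ_i P[A_i] ≤ 12·p = 12·(1/12) = 1.
Numerically: 1 ≈ 1.00000.
Is 1 < 1? NO.
Since the bound 1 is ≥ 1, the union bound is uninformative here; it does NOT by itself certify existence.

12·p = 1 ≈ 1.00000; existence NOT certified by the union bound.


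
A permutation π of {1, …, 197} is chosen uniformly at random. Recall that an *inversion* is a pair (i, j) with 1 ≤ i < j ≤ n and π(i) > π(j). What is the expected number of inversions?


Write X = Σ X_I over the C(197, 2) = 19306 pairs i < j, with X_I the indicator of one inversion.
There are 19306 indicators.
For each fixed pair i < j, the values π(i) and π(j) are two distinct elements of {1, …, 197} in uniformly random order; by symmetry P[π(i) > π(j)] = 1/2.
By linearity: E[X] = 19306 · (1/2) = C(197, 2) · (1/2) = 19306/2 = 9653 ≈ 9653.000.

E[X] = 9653 = 9653.000.


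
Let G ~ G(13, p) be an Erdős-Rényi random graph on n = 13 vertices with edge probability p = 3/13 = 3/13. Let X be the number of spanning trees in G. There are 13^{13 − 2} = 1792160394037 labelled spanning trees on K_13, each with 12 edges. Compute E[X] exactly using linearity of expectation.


K_13 has 13^{13 − 2} = 1792160394037 labelled spanning trees.
For each such spanning tree H, let X_H = 1 if all 12 edges of H are present in G. Then P[X_H = 1] = p^{12} = (3/13)^{12} = 531441/23298085122481.
Summing the indicators: E[X] = Σ_H E[X_H] = 1792160394037 · p^{12} = 1792160394037 · 531441/23298085122481 = 531441/13.
Numerically: E[X] ≈ 40880.

E[X] = 1792160394037 · (3/13)^{12} = 531441/13 ≈ 40880.


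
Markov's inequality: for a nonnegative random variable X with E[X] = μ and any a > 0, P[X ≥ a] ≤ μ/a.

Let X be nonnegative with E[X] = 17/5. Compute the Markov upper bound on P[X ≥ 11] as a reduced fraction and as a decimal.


μ = E[X] = 17/5, a = 11.
Markov: P[X ≥ 11] ≤ μ/a = (17/5)/11 = 17/55.
Numerically: ≈ 0.30909.
(Since a = 11 > μ = 3.40000, the bound 17/55 is < 1 and informative.)

P[X ≥ 11] ≤ 17/55 ≈ 0.30909.


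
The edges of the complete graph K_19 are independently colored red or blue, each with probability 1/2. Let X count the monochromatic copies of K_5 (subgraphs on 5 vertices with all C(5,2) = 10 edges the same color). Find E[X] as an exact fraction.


Let X = Σ_S X_S over the C(19, 5) = 11628 subsets S of size 5, where X_S = 1 if the K_5 on S is monochromatic.
For a fixed S, the K_5 on S has C(5, 2) = 10 edges. P[all 10 edges red] = (1/2)^10, and likewise for blue, so P[monochromatic] = 2·(1/2)^10 = 2^{1 − 10} = 1/512.
By linearity of expectation: E[X] = C(19, 5) · 2^{1 − 10} = 11628 · 1/512 = 2907/128.
Numerically: E[X] ≈ 22.7109.

E[X] = C(19,5)·2^(1−C(5,2)) = 2907/128 ≈ 22.7109.


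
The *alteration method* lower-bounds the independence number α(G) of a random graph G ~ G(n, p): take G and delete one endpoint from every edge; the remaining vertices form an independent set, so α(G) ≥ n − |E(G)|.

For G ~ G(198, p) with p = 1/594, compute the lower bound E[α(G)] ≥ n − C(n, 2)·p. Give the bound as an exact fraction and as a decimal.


E[|E(G)|] = C(198, 2)·p = 19503 · (1/594) = 197/6.
E[α(G)] ≥ n − E[|E(G)|] = 198 − 197/6 = 991/6.
Numerically: ≈ 165.16667.
(This is only a lower bound; the true E[α(G)] may be larger.)

E[α(G)] ≥ 991/6 ≈ 165.16667.


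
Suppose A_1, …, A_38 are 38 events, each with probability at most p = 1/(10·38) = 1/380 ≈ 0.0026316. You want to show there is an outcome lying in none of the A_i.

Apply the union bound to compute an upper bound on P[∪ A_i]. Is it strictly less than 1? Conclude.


Union bound: P[∪_{i=1}^{38} A_i] ≤ Σ_i P[A_i] ≤ 38·p = 38·(1/380) = 1/10.
Numerically: 1/10 ≈ 0.1000000.
Is 1/10 < 1? YES.
Since P[∪ A_i] ≤ 1/10 < 1, the complement has P[∩ A_i^c] ≥ 1 − 1/10 = 9/10 > 0, so some outcome avoids every A_i.

38·p = 1/10 ≈ 0.1000000; existence CERTIFIED by the union bound.


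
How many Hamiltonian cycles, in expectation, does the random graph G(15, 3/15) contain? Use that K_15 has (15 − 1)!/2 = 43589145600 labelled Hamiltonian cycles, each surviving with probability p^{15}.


K_15 has (15 − 1)!/2 = 43589145600 labelled Hamiltonian cycles.
For each such Hamiltonian cycle H, let X_H = 1 if all 15 edges of H are present in G. Then P[X_H = 1] = p^{15} = (1/5)^{15} = 1/30517578125.
By linearity of expectation: E[X] = Σ_H E[X_H] = 43589145600 · p^{15} = 43589145600 · 1/30517578125 = 1743565824/1220703125.
Numerically: E[X] ≈ 1.428.

E[X] = 43589145600 · (1/5)^{15} = 1743565824/1220703125 ≈ 1.428.


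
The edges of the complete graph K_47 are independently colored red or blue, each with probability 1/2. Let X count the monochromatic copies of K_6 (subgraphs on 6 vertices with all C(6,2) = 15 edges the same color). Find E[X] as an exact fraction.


Let X = Σ_S X_S over the C(47, 6) = 10737573 subsets S of size 6, where X_S = 1 if the K_6 on S is monochromatic.
For a fixed S, the K_6 on S has C(6, 2) = 15 edges. P[all 15 edges red] = (1/2)^15, and likewise for blue, so P[monochromatic] = 2·(1/2)^15 = 2^{1 − 15} = 1/16384.
Summing: E[X] = C(47, 6) · 2^{1 − 15} = 10737573 · 1/16384 = 10737573/16384.
Numerically: E[X] ≈ 655.369.

E[X] = C(47,6)·2^(1−C(6,2)) = 10737573/16384 ≈ 655.369.


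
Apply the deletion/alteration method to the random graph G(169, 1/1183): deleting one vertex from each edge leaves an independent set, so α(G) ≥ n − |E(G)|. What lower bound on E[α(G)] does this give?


E[|E(G)|] = C(169, 2)·p = 14196 · (1/1183) = 12.
E[α(G)] ≥ n − E[|E(G)|] = 169 − 12 = 157.
Numerically: ≈ 157.000000.
(This is only a lower bound; the true E[α(G)] may be larger.)

E[α(G)] ≥ 157 ≈ 157.000000.


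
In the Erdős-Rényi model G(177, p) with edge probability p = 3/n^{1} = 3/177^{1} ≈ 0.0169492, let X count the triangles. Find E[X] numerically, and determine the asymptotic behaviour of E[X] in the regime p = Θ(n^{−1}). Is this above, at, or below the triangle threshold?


Number of potential triangles: C(177, 3) = 908600.
Each occurs with probability p³ ≈ (0.0169492)³ ≈ 4.86904698e-06.
By linearity: E[X] = C(177, 3)·p³ ≈ 908600 · 4.86904698e-06 ≈ 4.424016.
Here α = 1, so p = 3/n is exactly at the triangle threshold p ~ 1/n. Asymptotically E[X] → c³/6 = 3³/6 = 9/2 ≈ 4.500000, a bounded constant. In this regime the triangle count is asymptotically Poisson(c³/6).

E[X] ≈ 4.424016; in regime p = Θ(1/n^{1}) E[X] stays bounded (at the triangle threshold p ~ 1/n).


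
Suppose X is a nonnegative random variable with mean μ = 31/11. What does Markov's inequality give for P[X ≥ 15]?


μ = E[X] = 31/11, a = 15.
Markov: P[X ≥ 15] ≤ μ/a = (31/11)/15 = 31/165.
Numerically: ≈ 0.188.
(Since a = 15 > μ = 2.818, the bound 31/165 is < 1 and informative.)

P[X ≥ 15] ≤ 31/165 ≈ 0.188.


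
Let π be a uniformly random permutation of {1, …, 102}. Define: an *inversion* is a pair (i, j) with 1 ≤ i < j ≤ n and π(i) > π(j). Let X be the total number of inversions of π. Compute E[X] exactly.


Write X = Σ X_I over the C(102, 2) = 5151 pairs i < j, with X_I the indicator of one inversion.
There are 5151 indicators.
For each fixed pair i < j, the values π(i) and π(j) are two distinct elements of {1, …, 102} in uniformly random order; by symmetry P[π(i) > π(j)] = 1/2.
By linearity: E[X] = 5151 · (1/2) = C(102, 2) · (1/2) = 5151/2 = 5151/2 ≈ 2575.500.

E[X] = 5151/2 = 2575.500.


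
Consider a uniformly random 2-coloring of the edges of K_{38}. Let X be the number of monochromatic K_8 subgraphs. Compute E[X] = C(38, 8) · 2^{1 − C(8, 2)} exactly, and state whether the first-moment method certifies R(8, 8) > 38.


E[X] = C(38, 8) · 2^{1 − 28} = 48903492 · 2^{−27} = 48903492/134217728.
As a reduced fraction: E[X] = 12225873/33554432 ≈ 0.3644.
Is E[X] < 1? YES.
Since E[X] < 1, there exists a 2-coloring of K_{38} with no monochromatic K_8; hence R(8, 8) > 38.

E[X] = 12225873/33554432 ≈ 0.3644; E[X] < 1, so R(8, 8) > 38.


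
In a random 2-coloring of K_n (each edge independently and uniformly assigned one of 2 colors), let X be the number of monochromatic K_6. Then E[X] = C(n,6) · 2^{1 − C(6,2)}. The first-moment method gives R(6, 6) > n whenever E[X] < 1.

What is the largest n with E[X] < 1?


We need C(n, 6) · 2^{1 − 15} < 1, i.e. C(n, 6) < 2^{15 − 1} = 16384.
Check values of n near the boundary:
  n = 11: C(11, 6) = 462; 462 < 16384? YES
  n = 12: C(12, 6) = 924; 924 < 16384? YES
  n = 13: C(13, 6) = 1716; 1716 < 16384? YES
  n = 14: C(14, 6) = 3003; 3003 < 16384? YES
  n = 15: C(15, 6) = 5005; 5005 < 16384? YES
  n = 16: C(16, 6) = 8008; 8008 < 16384? YES
  n = 17: C(17, 6) = 12376; 12376 < 16384? YES
  n = 18: C(18, 6) = 18564; 18564 < 16384? NO
  n = 19: C(19, 6) = 27132; 27132 < 16384? NO
  n = 20: C(20, 6) = 38760; 38760 < 16384? NO
The largest n with C(n, 6) < 16384 is n = 17 (where E[X] = 1547/2048 ≈ 0.7554). Hence R(6, 6) > 17, i.e. R(6, 6) ≥ 18.

Largest n = 17; hence R(6, 6) > 17.


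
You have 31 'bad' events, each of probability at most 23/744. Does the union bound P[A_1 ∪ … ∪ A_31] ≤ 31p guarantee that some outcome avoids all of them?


Union bound: P[∪_{i=1}^{31} A_i] ≤ Σ_i P[A_i] ≤ 31·p = 31·(23/744) = 23/24.
Numerically: 23/24 ≈ 0.958333.
Is 23/24 < 1? YES.
Since P[∪ A_i] ≤ 23/24 < 1, the complement has P[∩ A_i^c] ≥ 1 − 23/24 = 1/24 > 0, so some outcome avoids every A_i.

31·p = 23/24 ≈ 0.958333; existence CERTIFIED by the union bound.


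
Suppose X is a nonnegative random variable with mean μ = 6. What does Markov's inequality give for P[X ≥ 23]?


μ = E[X] = 6, a = 23.
Markov: P[X ≥ 23] ≤ μ/a = (6)/23 = 6/23.
Numerically: ≈ 0.260870.
(Since a = 23 > μ = 6.000000, the bound 6/23 is < 1 and informative.)

P[X ≥ 23] ≤ 6/23 ≈ 0.260870.


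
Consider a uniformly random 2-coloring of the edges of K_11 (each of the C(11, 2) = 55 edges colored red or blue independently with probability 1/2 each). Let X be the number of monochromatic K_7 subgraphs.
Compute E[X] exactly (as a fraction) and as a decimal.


Let X = Σ_S X_S over the C(11, 7) = 330 subsets S of size 7, where X_S = 1 if the K_7 on S is monochromatic.
For a fixed S, the K_7 on S has C(7, 2) = 21 edges. P[all 21 edges red] = (1/2)^21, and likewise for blue, so P[monochromatic] = 2·(1/2)^21 = 2^{1 − 21} = 1/1048576.
By linearity of expectation: E[X] = C(11, 7) · 2^{1 − 21} = 330 · 1/1048576 = 165/524288.
Numerically: E[X] ≈ 0.0003.

E[X] = C(11,7)·2^(1−C(7,2)) = 165/524288 ≈ 0.0003.


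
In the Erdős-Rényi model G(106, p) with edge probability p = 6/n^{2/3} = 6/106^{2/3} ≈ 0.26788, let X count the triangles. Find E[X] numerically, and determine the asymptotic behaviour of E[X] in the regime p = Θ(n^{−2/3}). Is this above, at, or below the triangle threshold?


Number of potential triangles: C(106, 3) = 192920.
Each occurs with probability p³ ≈ (0.26788)³ ≈ 1.9223923e-02.
By linearity: E[X] = C(106, 3)·p³ ≈ 192920 · 1.9223923e-02 ≈ 3708.67925.
Since α = 2/3 < 1, p = c/n^{2/3} ≫ 1/n is above the triangle threshold p ~ 1/n. Asymptotically E[X] ~ (c³/6)·n^{3(1−α)} = (6³/6)·n^{1} → ∞; triangles are abundant w.h.p.

E[X] ≈ 3708.67925; in regime p = Θ(1/n^{2/3}) E[X] diverges (above the triangle threshold p ~ 1/n).


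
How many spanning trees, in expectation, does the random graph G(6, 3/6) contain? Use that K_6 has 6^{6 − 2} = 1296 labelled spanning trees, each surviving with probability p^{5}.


K_6 has 6^{6 − 2} = 1296 labelled spanning trees.
For each such spanning tree H, let X_H = 1 if all 5 edges of H are present in G. Then P[X_H = 1] = p^{5} = (1/2)^{5} = 1/32.
Summing the indicators: E[X] = Σ_H E[X_H] = 1296 · p^{5} = 1296 · 1/32 = 81/2.
Numerically: E[X] ≈ 40.5.

E[X] = 1296 · (1/2)^{5} = 81/2 ≈ 40.5.


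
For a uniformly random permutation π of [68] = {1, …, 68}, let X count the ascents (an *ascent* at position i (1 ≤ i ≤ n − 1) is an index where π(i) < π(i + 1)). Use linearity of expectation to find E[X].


Write X = Σ X_I over i = 1, …, 67, with X_I the indicator of one ascent.
There are 67 indicators.
For each fixed i, the pair (π(i), π(i+1)) is a uniformly random ordered pair of distinct values from {1, …, 68}; by symmetry P[π(i) < π(i+1)] = 1/2.
By linearity: E[X] = 67 · (1/2) = (68 − 1) · (1/2) = 67/2 ≈ 33.50000.

E[X] = 67/2 = 33.50000.


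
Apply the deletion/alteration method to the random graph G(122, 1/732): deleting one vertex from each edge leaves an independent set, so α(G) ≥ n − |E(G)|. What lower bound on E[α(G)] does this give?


E[|E(G)|] = C(122, 2)·p = 7381 · (1/732) = 121/12.
E[α(G)] ≥ n − E[|E(G)|] = 122 − 121/12 = 1343/12.
Numerically: ≈ 111.91667.
(This is only a lower bound; the true E[α(G)] may be larger.)

E[α(G)] ≥ 1343/12 ≈ 111.91667.


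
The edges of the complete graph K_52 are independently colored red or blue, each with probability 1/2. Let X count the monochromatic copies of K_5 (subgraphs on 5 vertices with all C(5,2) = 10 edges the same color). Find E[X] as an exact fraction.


Let X = Σ_S X_S over the C(52, 5) = 2598960 subsets S of size 5, where X_S = 1 if the K_5 on S is monochromatic.
For a fixed S, the K_5 on S has C(5, 2) = 10 edges. P[all 10 edges red] = (1/2)^10, and likewise for blue, so P[monochromatic] = 2·(1/2)^10 = 2^{1 − 10} = 1/512.
By linearity of expectation: E[X] = C(52, 5) · 2^{1 − 10} = 2598960 · 1/512 = 162435/32.
Numerically: E[X] ≈ 5076.094.

E[X] = C(52,5)·2^(1−C(5,2)) = 162435/32 ≈ 5076.094.


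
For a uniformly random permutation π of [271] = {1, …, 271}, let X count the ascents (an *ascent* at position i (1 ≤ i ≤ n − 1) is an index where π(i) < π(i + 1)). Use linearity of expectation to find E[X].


Write X = Σ X_I over i = 1, …, 270, with X_I the indicator of one ascent.
There are 270 indicators.
For each fixed i, the pair (π(i), π(i+1)) is a uniformly random ordered pair of distinct values from {1, …, 271}; by symmetry P[π(i) < π(i+1)] = 1/2.
By linearity: E[X] = 270 · (1/2) = (271 − 1) · (1/2) = 135 ≈ 135.00000.

E[X] = 135 = 135.00000.


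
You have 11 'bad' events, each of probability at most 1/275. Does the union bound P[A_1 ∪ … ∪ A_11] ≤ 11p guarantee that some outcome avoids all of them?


Union bound: P[∪_{i=1}^{11} A_i] ≤ Σ_i P[A_i] ≤ 11·p = 11·(1/275) = 1/25.
Numerically: 1/25 ≈ 0.0400000.
Is 1/25 < 1? YES.
Since P[∪ A_i] ≤ 1/25 < 1, the complement has P[∩ A_i^c] ≥ 1 − 1/25 = 24/25 > 0, so some outcome avoids every A_i.

11·p = 1/25 ≈ 0.0400000; existence CERTIFIED by the union bound.


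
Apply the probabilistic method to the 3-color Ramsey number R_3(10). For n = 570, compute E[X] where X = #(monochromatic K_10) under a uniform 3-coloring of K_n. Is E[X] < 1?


E[X] = C(570, 10) · 3^{1 − 45} = 921524823451961408691 · 3^{−44} = 921524823451961408691/984770902183611232881.
As a reduced fraction: E[X] = 34130549016739311433/36472996377170786403 ≈ 0.93578.
Is E[X] < 1? YES.
Since E[X] < 1, there exists a 3-coloring of K_{570} with no monochromatic K_10; hence R_3(10) > 570.

E[X] = 34130549016739311433/36472996377170786403 ≈ 0.93578; E[X] < 1, so R_3(10) > 570.


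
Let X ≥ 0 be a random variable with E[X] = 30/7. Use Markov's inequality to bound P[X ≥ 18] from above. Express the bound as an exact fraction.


μ = E[X] = 30/7, a = 18.
Markov: P[X ≥ 18] ≤ μ/a = (30/7)/18 = 5/21.
Numerically: ≈ 0.23810.
(Since a = 18 > μ = 4.28571, the bound 5/21 is < 1 and informative.)

P[X ≥ 18] ≤ 5/21 ≈ 0.23810.


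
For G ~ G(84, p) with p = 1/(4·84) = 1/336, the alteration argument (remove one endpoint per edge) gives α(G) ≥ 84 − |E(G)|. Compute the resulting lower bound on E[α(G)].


E[|E(G)|] = C(84, 2)·p = 3486 · (1/336) = 83/8.
E[α(G)] ≥ n − E[|E(G)|] = 84 − 83/8 = 589/8.
Numerically: ≈ 73.62500.
(This is only a lower bound; the true E[α(G)] may be larger.)

E[α(G)] ≥ 589/8 ≈ 73.62500.


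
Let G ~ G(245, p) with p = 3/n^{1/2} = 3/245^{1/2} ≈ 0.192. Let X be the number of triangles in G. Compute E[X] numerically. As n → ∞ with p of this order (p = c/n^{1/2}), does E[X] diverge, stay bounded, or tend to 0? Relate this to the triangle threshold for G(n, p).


Number of potential triangles: C(245, 3) = 2421090.
Each occurs with probability p³ ≈ (0.192)³ ≈ 7.04068e-03.
By linearity: E[X] = C(245, 3)·p³ ≈ 2421090 · 7.04068e-03 ≈ 17046.121.
Since α = 1/2 < 1, p = c/n^{1/2} ≫ 1/n is above the triangle threshold p ~ 1/n. Asymptotically E[X] ~ (c³/6)·n^{3(1−α)} = (3³/6)·n^{1.5} → ∞; triangles are abundant w.h.p.

E[X] ≈ 17046.121; in regime p = Θ(1/n^{1/2}) E[X] diverges (above the triangle threshold p ~ 1/n).


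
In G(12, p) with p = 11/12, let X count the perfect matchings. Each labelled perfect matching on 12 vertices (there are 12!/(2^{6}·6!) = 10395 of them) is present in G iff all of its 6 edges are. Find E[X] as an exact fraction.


K_12 has 12!/(2^{6}·6!) = 10395 labelled perfect matchings.
For each such perfect matching H, let X_H = 1 if all 6 edges of H are present in G. Then P[X_H = 1] = p^{6} = (11/12)^{6} = 1771561/2985984.
By linearity: E[X] = Σ_H E[X_H] = 10395 · p^{6} = 10395 · 1771561/2985984 = 682050985/110592.
Numerically: E[X] ≈ 6.17e+03.

E[X] = 10395 · (11/12)^{6} = 682050985/110592 ≈ 6.17e+03.


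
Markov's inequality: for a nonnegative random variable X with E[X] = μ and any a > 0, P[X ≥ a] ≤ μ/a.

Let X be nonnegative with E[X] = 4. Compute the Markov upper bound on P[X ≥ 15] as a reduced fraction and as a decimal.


μ = E[X] = 4, a = 15.
Markov: P[X ≥ 15] ≤ μ/a = (4)/15 = 4/15.
Numerically: ≈ 0.266667.
(Since a = 15 > μ = 4.000000, the bound 4/15 is < 1 and informative.)

P[X ≥ 15] ≤ 4/15 ≈ 0.266667.


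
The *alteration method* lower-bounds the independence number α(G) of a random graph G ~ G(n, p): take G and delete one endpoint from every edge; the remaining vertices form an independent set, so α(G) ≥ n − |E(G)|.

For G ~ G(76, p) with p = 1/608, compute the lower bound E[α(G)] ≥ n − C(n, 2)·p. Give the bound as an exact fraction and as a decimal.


E[|E(G)|] = C(76, 2)·p = 2850 · (1/608) = 75/16.
E[α(G)] ≥ n − E[|E(G)|] = 76 − 75/16 = 1141/16.
Numerically: ≈ 71.31250.
(This is only a lower bound; the true E[α(G)] may be larger.)

E[α(G)] ≥ 1141/16 ≈ 71.31250.


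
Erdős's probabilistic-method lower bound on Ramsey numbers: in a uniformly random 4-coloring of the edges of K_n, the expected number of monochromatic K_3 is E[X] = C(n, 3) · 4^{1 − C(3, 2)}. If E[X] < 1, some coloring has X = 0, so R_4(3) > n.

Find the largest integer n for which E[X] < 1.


We need C(n, 3) · 4^{1 − 3} < 1, i.e. C(n, 3) < 4^{3 − 1} = 16.
Check values of n near the boundary:
  n = 3: C(3, 3) = 1; 1 < 16? YES
  n = 4: C(4, 3) = 4; 4 < 16? YES
  n = 5: C(5, 3) = 10; 10 < 16? YES
  n = 6: C(6, 3) = 20; 20 < 16? NO
  n = 7: C(7, 3) = 35; 35 < 16? NO
The largest n with C(n, 3) < 16 is n = 5 (where E[X] = 5/8 ≈ 0.6250000). Hence R_4(3) > 5, i.e. R_4(3) ≥ 6.

Largest n = 5; hence R_4(3) > 5.


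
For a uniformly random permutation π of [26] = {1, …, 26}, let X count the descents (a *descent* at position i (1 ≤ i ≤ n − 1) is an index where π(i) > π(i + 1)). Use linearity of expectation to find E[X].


Write X = Σ X_I over i = 1, …, 25, with X_I the indicator of one descent.
There are 25 indicators.
For each fixed i, the pair (π(i), π(i+1)) is a uniformly random ordered pair of distinct values from {1, …, 26}; by symmetry P[π(i) > π(i+1)] = 1/2.
By linearity: E[X] = 25 · (1/2) = (26 − 1) · (1/2) = 25/2 ≈ 12.50000.

E[X] = 25/2 = 12.50000.


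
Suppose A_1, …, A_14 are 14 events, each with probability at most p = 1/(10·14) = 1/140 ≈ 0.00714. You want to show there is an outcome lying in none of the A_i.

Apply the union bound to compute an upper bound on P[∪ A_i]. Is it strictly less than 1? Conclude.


Union bound: P[∪_{i=1}^{14} A_i] ≤ Σ_i P[A_i] ≤ 14·p = 14·(1/140) = 1/10.
Numerically: 1/10 ≈ 0.10000.
Is 1/10 < 1? YES.
Since P[∪ A_i] ≤ 1/10 < 1, the complement has P[∩ A_i^c] ≥ 1 − 1/10 = 9/10 > 0, so some outcome avoids every A_i.

14·p = 1/10 ≈ 0.10000; existence CERTIFIED by the union bound.


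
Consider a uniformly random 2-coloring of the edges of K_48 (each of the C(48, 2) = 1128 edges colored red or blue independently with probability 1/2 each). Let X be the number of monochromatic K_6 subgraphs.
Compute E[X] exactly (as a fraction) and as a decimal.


Let X = Σ_S X_S over the C(48, 6) = 12271512 subsets S of size 6, where X_S = 1 if the K_6 on S is monochromatic.
For a fixed S, the K_6 on S has C(6, 2) = 15 edges. P[all 15 edges red] = (1/2)^15, and likewise for blue, so P[monochromatic] = 2·(1/2)^15 = 2^{1 − 15} = 1/16384.
Summing: E[X] = C(48, 6) · 2^{1 − 15} = 12271512 · 1/16384 = 1533939/2048.
Numerically: E[X] ≈ 748.9937.

E[X] = C(48,6)·2^(1−C(6,2)) = 1533939/2048 ≈ 748.9937.


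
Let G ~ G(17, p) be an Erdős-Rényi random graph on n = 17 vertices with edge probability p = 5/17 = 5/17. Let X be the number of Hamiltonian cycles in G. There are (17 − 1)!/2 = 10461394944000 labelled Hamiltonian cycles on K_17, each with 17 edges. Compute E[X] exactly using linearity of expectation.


K_17 has (17 − 1)!/2 = 10461394944000 labelled Hamiltonian cycles.
For each such Hamiltonian cycle H, let X_H = 1 if all 17 edges of H are present in G. Then P[X_H = 1] = p^{17} = (5/17)^{17} = 762939453125/827240261886336764177.
By linearity of expectation: E[X] = Σ_H E[X_H] = 10461394944000 · p^{17} = 10461394944000 · 762939453125/827240261886336764177 = 7981410937500000000000000/827240261886336764177.
Numerically: E[X] ≈ 9648.24.

E[X] = 10461394944000 · (5/17)^{17} = 7981410937500000000000000/827240261886336764177 ≈ 9648.24.


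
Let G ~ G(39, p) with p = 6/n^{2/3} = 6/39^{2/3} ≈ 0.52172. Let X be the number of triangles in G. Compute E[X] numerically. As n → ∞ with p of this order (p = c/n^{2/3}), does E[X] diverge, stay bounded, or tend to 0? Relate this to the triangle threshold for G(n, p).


Number of potential triangles: C(39, 3) = 9139.
Each occurs with probability p³ ≈ (0.52172)³ ≈ 1.4201183e-01.
By linearity: E[X] = C(39, 3)·p³ ≈ 9139 · 1.4201183e-01 ≈ 1297.84615.
Since α = 2/3 < 1, p = c/n^{2/3} ≫ 1/n is above the triangle threshold p ~ 1/n. Asymptotically E[X] ~ (c³/6)·n^{3(1−α)} = (6³/6)·n^{1} → ∞; triangles are abundant w.h.p.

E[X] ≈ 1297.84615; in regime p = Θ(1/n^{2/3}) E[X] diverges (above the triangle threshold p ~ 1/n).


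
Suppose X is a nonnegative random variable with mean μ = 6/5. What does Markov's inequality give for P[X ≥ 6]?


μ = E[X] = 6/5, a = 6.
Markov: P[X ≥ 6] ≤ μ/a = (6/5)/6 = 1/5.
Numerically: ≈ 0.200000.
(Since a = 6 > μ = 1.200000, the bound 1/5 is < 1 and informative.)

P[X ≥ 6] ≤ 1/5 ≈ 0.200000.
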